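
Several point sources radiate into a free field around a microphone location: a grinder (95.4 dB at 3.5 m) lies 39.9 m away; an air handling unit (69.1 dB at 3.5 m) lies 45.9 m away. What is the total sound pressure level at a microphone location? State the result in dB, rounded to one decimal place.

74.3 dB

First find each source's level at the receiver (point-source: −20·log₁₀(r/r_ref)), then combine on an intensity basis.
grinder: 95.4 − 20·log₁₀(39.9/3.5) = 95.4 − 21.14 = 74.26 dB.
air handling unit: 69.1 − 20·log₁₀(45.9/3.5) = 69.1 − 22.35 = 46.75 dB.
Σ 10^(L/10) = 2.673e+07 → L_total = 10·log₁₀(2.673e+07) = 74.27 dB.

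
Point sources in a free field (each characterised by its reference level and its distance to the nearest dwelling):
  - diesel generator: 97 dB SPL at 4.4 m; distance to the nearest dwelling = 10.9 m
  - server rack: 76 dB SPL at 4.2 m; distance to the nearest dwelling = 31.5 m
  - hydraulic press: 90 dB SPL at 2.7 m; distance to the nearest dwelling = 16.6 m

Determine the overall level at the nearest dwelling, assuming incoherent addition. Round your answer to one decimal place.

89.3 dB SPL

Apply inverse-square spreading to bring every level to the receiver, then sum 10^(L/10).
diesel generator: 97 − 20·log₁₀(10.9/4.4) = 97 − 7.88 = 89.12 dB SPL.
server rack: 76 − 20·log₁₀(31.5/4.2) = 76 − 17.50 = 58.50 dB SPL.
hydraulic press: 90 − 20·log₁₀(16.6/2.7) = 90 − 15.77 = 74.23 dB SPL.
Σ 10^(L/10) = 8.438e+08 → L_total = 10·log₁₀(8.438e+08) = 89.26 dB SPL.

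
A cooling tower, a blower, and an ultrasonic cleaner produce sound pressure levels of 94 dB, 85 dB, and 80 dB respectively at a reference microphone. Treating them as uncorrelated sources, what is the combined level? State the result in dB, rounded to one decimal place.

94.7 dB

Incoherent sources combine by intensity addition: L_total = 10·log₁₀(Σ 10^(L_i/10)).
Σ 10^(L/10) = 10^(94/10) + 10^(85/10) + 10^(80/10) = 2.928e+09.
L_total = 10·log₁₀(2.928e+09) = 94.67 dB.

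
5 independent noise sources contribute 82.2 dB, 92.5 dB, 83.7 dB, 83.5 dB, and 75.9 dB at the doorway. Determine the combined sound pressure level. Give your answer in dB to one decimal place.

93.9 dB

Incoherent sources combine by intensity addition: L_total = 10·log₁₀(Σ 10^(L_i/10)).
Σ 10^(L/10) = 10^(82.2/10) + 10^(92.5/10) + 10^(83.7/10) + 10^(83.5/10) + 10^(75.9/10) = 2.441e+09.
L_total = 10·log₁₀(2.441e+09) = 93.88 dB.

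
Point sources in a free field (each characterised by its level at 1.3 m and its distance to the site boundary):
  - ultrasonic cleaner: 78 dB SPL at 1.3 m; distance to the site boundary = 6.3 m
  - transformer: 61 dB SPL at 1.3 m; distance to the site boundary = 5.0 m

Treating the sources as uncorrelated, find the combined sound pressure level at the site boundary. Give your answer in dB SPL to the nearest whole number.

64 dB SPL

Apply inverse-square spreading to bring every level to the receiver, then sum 10^(L/10).
ultrasonic cleaner: 78 − 20·log₁₀(6.3/1.3) = 78 − 13.71 = 64.29 dB SPL.
transformer: 61 − 20·log₁₀(5.0/1.3) = 61 − 11.70 = 49.30 dB SPL.
Σ 10^(L/10) = 2.772e+06 → L_total = 10·log₁₀(2.772e+06) = 64.43 dB SPL.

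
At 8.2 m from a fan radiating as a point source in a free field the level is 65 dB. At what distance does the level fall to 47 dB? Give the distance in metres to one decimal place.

Point-source spreading drops the level by 20·log₁₀(r₂/r₁); inverting, r₂/r₁ = 10^(ΔL/20).
r₂ = 8.2·10^((65−47)/20) = 8.2·10^(18.0/20) = 65.13 m.

65.1 m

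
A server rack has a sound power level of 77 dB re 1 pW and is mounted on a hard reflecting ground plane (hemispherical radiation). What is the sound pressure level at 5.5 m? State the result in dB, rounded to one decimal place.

L_p = L_w − 10·log₁₀(2π·r²) with r = 5.5 m.
2π·r² = 190.1 m², 10·log₁₀ of that is 22.789 dB.
L_p = 77 − 22.789 = 54.21 dB.

54.2 dB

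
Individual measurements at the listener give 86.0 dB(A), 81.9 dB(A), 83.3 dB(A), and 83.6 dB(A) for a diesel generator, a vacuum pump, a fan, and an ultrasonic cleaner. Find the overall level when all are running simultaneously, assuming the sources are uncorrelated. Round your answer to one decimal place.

For uncorrelated sources the intensities add, so convert each level to linear form, sum, and take 10·log₁₀ of the total.
Σ 10^(L/10) = 10^(86.0/10) + 10^(81.9/10) + 10^(83.3/10) + 10^(83.6/10) = 9.959e+08.
L_total = 10·log₁₀(9.959e+08) = 89.98 dB(A).

90.0 dB(A)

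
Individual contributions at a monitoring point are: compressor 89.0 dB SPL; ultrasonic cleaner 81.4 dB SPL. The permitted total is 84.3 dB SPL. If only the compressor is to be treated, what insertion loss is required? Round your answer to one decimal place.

7.8 dB

The untreated sources together contribute 10^(81.4/10) = 1.380e+08, i.e. 81.40 dB SPL.
To meet 84.3 dB SPL overall, the treated compressor may contribute at most 10^(84.3/10) − 1.380e+08 = 1.311e+08, i.e. 81.18 dB SPL.
So the compressor must be reduced from 89.0 to 81.18 dB SPL: IL = 7.82 dB.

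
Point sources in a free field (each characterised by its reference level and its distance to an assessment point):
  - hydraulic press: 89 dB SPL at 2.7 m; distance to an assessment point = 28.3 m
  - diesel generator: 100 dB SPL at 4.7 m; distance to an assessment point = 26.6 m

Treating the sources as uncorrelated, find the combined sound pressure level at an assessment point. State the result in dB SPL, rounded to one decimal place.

85.0 dB SPL

Propagate each source to the receiver with L = L_ref − 20·log₁₀(r/r_ref), then add intensities.
hydraulic press: 89 − 20·log₁₀(28.3/2.7) = 89 − 20.41 = 68.59 dB SPL.
diesel generator: 100 − 20·log₁₀(26.6/4.7) = 100 − 15.06 = 84.94 dB SPL.
Σ 10^(L/10) = 3.194e+08 → L_total = 10·log₁₀(3.194e+08) = 85.04 dB SPL.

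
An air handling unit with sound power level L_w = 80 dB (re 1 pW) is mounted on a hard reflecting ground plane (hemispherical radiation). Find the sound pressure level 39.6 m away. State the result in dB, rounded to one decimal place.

40.1 dB

The power spreads over a hemisphere of area 2π·r², so L_p = L_w − 10·log₁₀(2π·r²).
2π·r² = 9853 m², 10·log₁₀ of that is 39.936 dB.
L_p = 80 − 39.936 = 40.06 dB.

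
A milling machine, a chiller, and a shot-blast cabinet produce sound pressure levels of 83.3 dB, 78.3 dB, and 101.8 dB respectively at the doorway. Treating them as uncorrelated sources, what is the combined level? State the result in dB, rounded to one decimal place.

Incoherent sources combine by intensity addition: L_total = 10·log₁₀(Σ 10^(L_i/10)).
Σ 10^(L/10) = 10^(83.3/10) + 10^(78.3/10) + 10^(101.8/10) = 1.542e+10.
L_total = 10·log₁₀(1.542e+10) = 101.88 dB.

101.9 dB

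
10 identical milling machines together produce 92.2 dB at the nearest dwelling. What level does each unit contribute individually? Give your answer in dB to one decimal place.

82.2 dB

For N identical incoherent sources L_total = L₁ + 10·log₁₀ N, so L₁ = 92.2 − 10·log₁₀(10) = 92.2 − 10.000.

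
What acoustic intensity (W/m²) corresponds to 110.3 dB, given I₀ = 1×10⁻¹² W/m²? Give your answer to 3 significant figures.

0.107 W/m²

I/I₀ = 10^(110.3/10) = 1.072e+11, so I = 1.072e+11 × 10⁻¹² W/m².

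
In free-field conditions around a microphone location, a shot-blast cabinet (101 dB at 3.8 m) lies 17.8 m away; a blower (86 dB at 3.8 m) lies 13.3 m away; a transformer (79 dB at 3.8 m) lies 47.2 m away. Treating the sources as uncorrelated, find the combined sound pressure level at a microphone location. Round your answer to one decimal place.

First find each source's level at the receiver (point-source: −20·log₁₀(r/r_ref)), then combine on an intensity basis.
shot-blast cabinet: 101 − 20·log₁₀(17.8/3.8) = 101 − 13.41 = 87.59 dB.
blower: 86 − 20·log₁₀(13.3/3.8) = 86 − 10.88 = 75.12 dB.
transformer: 79 − 20·log₁₀(47.2/3.8) = 79 − 21.88 = 57.12 dB.
Σ 10^(L/10) = 6.068e+08 → L_total = 10·log₁₀(6.068e+08) = 87.83 dB.

87.8 dB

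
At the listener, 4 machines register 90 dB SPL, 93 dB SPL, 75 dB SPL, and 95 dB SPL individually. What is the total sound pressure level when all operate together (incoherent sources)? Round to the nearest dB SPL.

Incoherent sources combine by intensity addition: L_total = 10·log₁₀(Σ 10^(L_i/10)).
Σ 10^(L/10) = 10^(90/10) + 10^(93/10) + 10^(75/10) + 10^(95/10) = 6.189e+09.
L_total = 10·log₁₀(6.189e+09) = 97.92 dB SPL.

98 dB SPL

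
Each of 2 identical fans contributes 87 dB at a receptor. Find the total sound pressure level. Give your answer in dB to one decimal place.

N identical incoherent sources raise the level by 10·log₁₀ N.
L_total = 87 + 10·log₁₀(2) = 87 + 3.010 = 90.01 dB.

90.0 dB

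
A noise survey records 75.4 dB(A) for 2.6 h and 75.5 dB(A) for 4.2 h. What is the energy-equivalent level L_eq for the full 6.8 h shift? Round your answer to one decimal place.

75.5 dB(A)

The energy average is taken in the linear domain: L_eq = 10·log₁₀[(Σ tᵢ·10^(Lᵢ/10))/T], T = 6.8 h.
Σ tᵢ·10^(Lᵢ/10) = 2.6·10^(75.4/10) + 4.2·10^(75.5/10) = 2.392e+08.
L_eq = 10·log₁₀(2.392e+08/6.8) = 75.46 dB(A).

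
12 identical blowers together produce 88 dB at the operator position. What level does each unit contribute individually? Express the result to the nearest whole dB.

77 dB

Dividing the total intensity by 12 lowers the level by 10·log₁₀ 12 = 10.792 dB: L₁ = 88 − 10.792.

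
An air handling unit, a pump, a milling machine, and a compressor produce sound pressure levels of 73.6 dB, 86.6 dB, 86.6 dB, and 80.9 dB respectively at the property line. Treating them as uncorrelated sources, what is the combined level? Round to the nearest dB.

Incoherent sources combine by intensity addition: L_total = 10·log₁₀(Σ 10^(L_i/10)).
Σ 10^(L/10) = 10^(73.6/10) + 10^(86.6/10) + 10^(86.6/10) + 10^(80.9/10) = 1.060e+09.
L_total = 10·log₁₀(1.060e+09) = 90.25 dB.

90 dB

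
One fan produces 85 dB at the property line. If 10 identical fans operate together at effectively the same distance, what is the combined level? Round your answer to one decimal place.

95.0 dB

N identical incoherent sources raise the level by 10·log₁₀ N.
L_total = 85 + 10·log₁₀(10) = 85 + 10.000 = 95.00 dB.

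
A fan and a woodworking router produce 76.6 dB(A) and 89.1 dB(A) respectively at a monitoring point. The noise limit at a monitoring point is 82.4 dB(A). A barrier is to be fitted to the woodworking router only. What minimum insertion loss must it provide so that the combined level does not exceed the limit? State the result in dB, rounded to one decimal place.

8.0 dB

The untreated sources together contribute 10^(76.6/10) = 4.571e+07, i.e. 76.60 dB(A).
The limit corresponds to 10^(82.4/10) = 1.738e+08; subtracting the fixed part leaves 1.281e+08 for the woodworking router, i.e. 81.07 dB(A).
Required insertion loss = 89.1 − 81.07 = 8.03 dB.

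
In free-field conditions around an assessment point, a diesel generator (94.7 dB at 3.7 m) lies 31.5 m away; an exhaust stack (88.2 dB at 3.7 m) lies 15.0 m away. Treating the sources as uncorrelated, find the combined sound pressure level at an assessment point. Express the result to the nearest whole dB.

First find each source's level at the receiver (point-source: −20·log₁₀(r/r_ref)), then combine on an intensity basis.
diesel generator: 94.7 − 20·log₁₀(31.5/3.7) = 94.7 − 18.60 = 76.10 dB.
exhaust stack: 88.2 − 20·log₁₀(15.0/3.7) = 88.2 − 12.16 = 76.04 dB.
Σ 10^(L/10) = 8.092e+07 → L_total = 10·log₁₀(8.092e+07) = 79.08 dB.

79 dB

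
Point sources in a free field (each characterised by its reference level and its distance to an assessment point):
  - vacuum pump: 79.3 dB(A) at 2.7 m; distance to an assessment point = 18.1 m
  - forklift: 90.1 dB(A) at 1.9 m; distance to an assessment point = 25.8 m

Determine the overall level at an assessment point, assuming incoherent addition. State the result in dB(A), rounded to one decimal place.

Apply inverse-square spreading to bring every level to the receiver, then sum 10^(L/10).
vacuum pump: 79.3 − 20·log₁₀(18.1/2.7) = 79.3 − 16.53 = 62.77 dB(A).
forklift: 90.1 − 20·log₁₀(25.8/1.9) = 90.1 − 22.66 = 67.44 dB(A).
Σ 10^(L/10) = 7.444e+06 → L_total = 10·log₁₀(7.444e+06) = 68.72 dB(A).

68.7 dB(A)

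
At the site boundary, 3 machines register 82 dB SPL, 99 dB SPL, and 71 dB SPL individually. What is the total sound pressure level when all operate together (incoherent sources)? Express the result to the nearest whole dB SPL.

For uncorrelated sources the intensities add, so convert each level to linear form, sum, and take 10·log₁₀ of the total.
Σ 10^(L/10) = 10^(82/10) + 10^(99/10) + 10^(71/10) = 8.114e+09.
L_total = 10·log₁₀(8.114e+09) = 99.09 dB SPL.

99 dB SPL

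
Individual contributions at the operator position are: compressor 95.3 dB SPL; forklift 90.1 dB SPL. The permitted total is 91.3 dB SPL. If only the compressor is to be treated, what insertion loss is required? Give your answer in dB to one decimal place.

Fixed contribution from the other source: Σ 10^(L/10) = 10^(90.1/10) = 1.023e+09 (90.10 dB SPL).
The limit corresponds to 10^(91.3/10) = 1.349e+09; subtracting the fixed part leaves 3.257e+08 for the compressor, i.e. 85.13 dB SPL.
So the compressor must be reduced from 95.3 to 85.13 dB SPL: IL = 10.17 dB.

10.2 dB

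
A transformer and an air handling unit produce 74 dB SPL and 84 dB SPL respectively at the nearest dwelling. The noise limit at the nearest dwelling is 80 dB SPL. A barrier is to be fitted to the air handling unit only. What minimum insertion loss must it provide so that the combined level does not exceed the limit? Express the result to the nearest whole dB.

5 dB

Everything except the air handling unit sums to 10^(74/10) = 2.512e+07 in linear terms, 74.00 dB SPL.
The limit corresponds to 10^(80/10) = 1.000e+08; subtracting the fixed part leaves 7.488e+07 for the air handling unit, i.e. 78.74 dB SPL.
So the air handling unit must be reduced from 84 to 78.74 dB SPL: IL = 5.26 dB.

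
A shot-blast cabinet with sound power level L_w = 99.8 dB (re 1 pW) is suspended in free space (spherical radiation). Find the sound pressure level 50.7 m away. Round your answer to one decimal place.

54.7 dB

Free-field spherical radiation: L_p = L_w − 10·log₁₀(4π·r²), r = 50.7 m.
4π·r² = 3.23e+04 m², 10·log₁₀ of that is 45.092 dB.
L_p = 99.8 − 45.092 = 54.71 dB.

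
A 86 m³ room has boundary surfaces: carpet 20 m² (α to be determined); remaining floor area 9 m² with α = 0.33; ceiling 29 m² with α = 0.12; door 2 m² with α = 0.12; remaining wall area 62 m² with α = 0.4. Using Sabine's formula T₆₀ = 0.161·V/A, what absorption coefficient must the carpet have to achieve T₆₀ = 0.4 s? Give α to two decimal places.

0.16

From T₆₀ = 0.161·V/A, the target T₆₀ = 0.4 s needs A = 0.161·86/0.4 = 34.61 m².
Absorption from the other surfaces = 9·0.33 + 29·0.12 + 2·0.12 + 62·0.4 = 31.49 m², so the carpet must supply 3.12 m² over 20 m².
α = 3.12/20 = 0.156.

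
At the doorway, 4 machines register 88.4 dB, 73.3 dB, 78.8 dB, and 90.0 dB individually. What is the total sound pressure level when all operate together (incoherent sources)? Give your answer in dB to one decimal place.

92.5 dB

Incoherent sources combine by intensity addition: L_total = 10·log₁₀(Σ 10^(L_i/10)).
Σ 10^(L/10) = 10^(88.4/10) + 10^(73.3/10) + 10^(78.8/10) + 10^(90.0/10) = 1.789e+09.
L_total = 10·log₁₀(1.789e+09) = 92.53 dB.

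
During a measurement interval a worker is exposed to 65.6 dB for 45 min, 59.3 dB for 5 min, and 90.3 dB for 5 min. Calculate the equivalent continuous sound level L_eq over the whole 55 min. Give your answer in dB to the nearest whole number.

Weight each interval's intensity by its duration and average over T = 55 min:
Σ tᵢ·10^(Lᵢ/10) = 45·10^(65.6/10) + 5·10^(59.3/10) + 5·10^(90.3/10) = 5.525e+09.
L_eq = 10·log₁₀(5.525e+09/55) = 80.02 dB.

80 dB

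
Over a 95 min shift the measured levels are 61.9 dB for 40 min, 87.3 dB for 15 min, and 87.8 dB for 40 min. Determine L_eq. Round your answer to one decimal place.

The energy average is taken in the linear domain: L_eq = 10·log₁₀[(Σ tᵢ·10^(Lᵢ/10))/T], T = 95 min.
Σ tᵢ·10^(Lᵢ/10) = 40·10^(61.9/10) + 15·10^(87.3/10) + 40·10^(87.8/10) = 3.222e+10.
L_eq = 10·log₁₀(3.222e+10/95) = 85.30 dB.

85.3 dB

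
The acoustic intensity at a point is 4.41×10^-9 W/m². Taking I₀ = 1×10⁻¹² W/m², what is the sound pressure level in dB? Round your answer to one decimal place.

36.4 dB

Dividing by I₀ shifts the exponent by 12: I/I₀ = 4.41×10^3.
L = 10·(0.6444 + 3) = 36.44 dB.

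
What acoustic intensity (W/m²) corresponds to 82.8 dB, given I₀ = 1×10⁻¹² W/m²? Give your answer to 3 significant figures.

0.000191 W/m²

I = I₀·10^(L/10) = 10⁻¹² × 10^(82.8/10) = 10^(-3.720).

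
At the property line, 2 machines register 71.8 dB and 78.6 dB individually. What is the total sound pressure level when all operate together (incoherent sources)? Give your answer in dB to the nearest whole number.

Incoherent sources combine by intensity addition: L_total = 10·log₁₀(Σ 10^(L_i/10)).
Σ 10^(L/10) = 10^(71.8/10) + 10^(78.6/10) = 8.758e+07.
L_total = 10·log₁₀(8.758e+07) = 79.42 dB.

79 dB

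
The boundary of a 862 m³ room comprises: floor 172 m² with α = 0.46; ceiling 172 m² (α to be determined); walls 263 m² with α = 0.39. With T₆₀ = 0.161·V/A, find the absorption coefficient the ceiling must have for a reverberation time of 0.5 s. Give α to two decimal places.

Required total absorption A = 0.161·862/0.5 = 277.56 m².
Absorption from the other surfaces = 172·0.46 + 263·0.39 = 181.69 m², so the ceiling must supply 95.87 m² over 172 m².
α = 95.87/172 = 0.557.

0.56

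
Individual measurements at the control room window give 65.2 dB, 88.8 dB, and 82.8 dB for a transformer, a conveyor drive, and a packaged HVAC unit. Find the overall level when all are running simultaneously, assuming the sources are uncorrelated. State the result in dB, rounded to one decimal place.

89.8 dB

Incoherent sources combine by intensity addition: L_total = 10·log₁₀(Σ 10^(L_i/10)).
Σ 10^(L/10) = 10^(65.2/10) + 10^(88.8/10) + 10^(82.8/10) = 9.524e+08.
L_total = 10·log₁₀(9.524e+08) = 89.79 dB.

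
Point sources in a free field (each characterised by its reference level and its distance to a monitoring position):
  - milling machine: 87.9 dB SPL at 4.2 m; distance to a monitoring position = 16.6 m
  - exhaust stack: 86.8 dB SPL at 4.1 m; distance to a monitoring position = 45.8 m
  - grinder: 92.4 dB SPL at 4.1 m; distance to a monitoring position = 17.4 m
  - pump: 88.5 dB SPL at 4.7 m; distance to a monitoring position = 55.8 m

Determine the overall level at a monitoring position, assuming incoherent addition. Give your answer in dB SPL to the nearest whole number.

82 dB SPL

Apply inverse-square spreading to bring every level to the receiver, then sum 10^(L/10).
milling machine: 87.9 − 20·log₁₀(16.6/4.2) = 87.9 − 11.94 = 75.96 dB SPL.
exhaust stack: 86.8 − 20·log₁₀(45.8/4.1) = 86.8 − 20.96 = 65.84 dB SPL.
grinder: 92.4 − 20·log₁₀(17.4/4.1) = 92.4 − 12.56 = 79.84 dB SPL.
pump: 88.5 − 20·log₁₀(55.8/4.7) = 88.5 − 21.49 = 67.01 dB SPL.
Σ 10^(L/10) = 1.448e+08 → L_total = 10·log₁₀(1.448e+08) = 81.61 dB SPL.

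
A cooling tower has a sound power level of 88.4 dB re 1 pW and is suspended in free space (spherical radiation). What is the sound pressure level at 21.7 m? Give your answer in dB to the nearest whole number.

51 dB

The power spreads over a sphere of area 4π·r², so L_p = L_w − 10·log₁₀(4π·r²).
4π·r² = 5917 m², 10·log₁₀ of that is 37.721 dB.
L_p = 88.4 − 37.721 = 50.68 dB.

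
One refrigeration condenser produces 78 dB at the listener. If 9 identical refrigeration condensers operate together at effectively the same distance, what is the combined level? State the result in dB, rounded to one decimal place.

87.5 dB

N identical incoherent sources raise the level by 10·log₁₀ N.
L_total = 78 + 10·log₁₀(9) = 78 + 9.542 = 87.54 dB.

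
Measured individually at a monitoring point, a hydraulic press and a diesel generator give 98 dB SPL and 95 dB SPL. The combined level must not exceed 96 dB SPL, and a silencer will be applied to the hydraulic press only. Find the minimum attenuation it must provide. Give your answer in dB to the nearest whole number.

Everything except the hydraulic press sums to 10^(95/10) = 3.162e+09 in linear terms, 95.00 dB SPL.
To meet 96 dB SPL overall, the treated hydraulic press may contribute at most 10^(96/10) − 3.162e+09 = 8.188e+08, i.e. 89.13 dB SPL.
Required insertion loss = 98 − 89.13 = 8.87 dB.

9 dB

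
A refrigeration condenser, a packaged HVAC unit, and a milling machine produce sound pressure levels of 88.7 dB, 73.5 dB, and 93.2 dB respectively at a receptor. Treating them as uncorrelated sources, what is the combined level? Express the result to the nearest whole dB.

95 dB

For uncorrelated sources the intensities add, so convert each level to linear form, sum, and take 10·log₁₀ of the total.
Σ 10^(L/10) = 10^(88.7/10) + 10^(73.5/10) + 10^(93.2/10) = 2.853e+09.
L_total = 10·log₁₀(2.853e+09) = 94.55 dB.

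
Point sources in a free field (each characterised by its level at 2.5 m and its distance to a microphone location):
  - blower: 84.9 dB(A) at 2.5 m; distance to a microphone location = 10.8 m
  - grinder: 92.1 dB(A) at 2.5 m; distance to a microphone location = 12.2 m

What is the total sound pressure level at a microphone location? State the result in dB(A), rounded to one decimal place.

79.3 dB(A)

Apply inverse-square spreading to bring every level to the receiver, then sum 10^(L/10).
blower: 84.9 − 20·log₁₀(10.8/2.5) = 84.9 − 12.71 = 72.19 dB(A).
grinder: 92.1 − 20·log₁₀(12.2/2.5) = 92.1 − 13.77 = 78.33 dB(A).
Σ 10^(L/10) = 8.466e+07 → L_total = 10·log₁₀(8.466e+07) = 79.28 dB(A).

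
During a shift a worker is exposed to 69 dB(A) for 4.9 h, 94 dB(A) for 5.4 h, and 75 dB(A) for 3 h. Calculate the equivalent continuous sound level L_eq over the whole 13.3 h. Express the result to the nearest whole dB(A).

90 dB(A)

L_eq = 10·log₁₀[(1/T)·Σ tᵢ·10^(Lᵢ/10)] with T = 13.3 h.
Σ tᵢ·10^(Lᵢ/10) = 4.9·10^(69/10) + 5.4·10^(94/10) + 3·10^(75/10) = 1.370e+10.
L_eq = 10·log₁₀(1.370e+10/13.3) = 90.13 dB(A).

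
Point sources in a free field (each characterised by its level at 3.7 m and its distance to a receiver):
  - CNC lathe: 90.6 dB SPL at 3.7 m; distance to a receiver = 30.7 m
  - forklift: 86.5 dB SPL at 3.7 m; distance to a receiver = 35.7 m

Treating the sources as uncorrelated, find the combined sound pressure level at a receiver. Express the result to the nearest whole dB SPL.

73 dB SPL

Apply inverse-square spreading to bring every level to the receiver, then sum 10^(L/10).
CNC lathe: 90.6 − 20·log₁₀(30.7/3.7) = 90.6 − 18.38 = 72.22 dB SPL.
forklift: 86.5 − 20·log₁₀(35.7/3.7) = 86.5 − 19.69 = 66.81 dB SPL.
Σ 10^(L/10) = 2.148e+07 → L_total = 10·log₁₀(2.148e+07) = 73.32 dB SPL.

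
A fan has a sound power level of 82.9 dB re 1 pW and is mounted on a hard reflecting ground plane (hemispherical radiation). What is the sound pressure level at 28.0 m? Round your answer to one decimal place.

Free-field hemispherical radiation: L_p = L_w − 10·log₁₀(2π·r²), r = 28.0 m.
2π·r² = 4926 m², 10·log₁₀ of that is 36.925 dB.
L_p = 82.9 − 36.925 = 45.98 dB.

46.0 dB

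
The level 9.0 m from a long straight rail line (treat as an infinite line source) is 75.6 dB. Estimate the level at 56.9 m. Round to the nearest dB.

68 dB

Cylindrical spreading from a line source gives a 10·log₁₀(r₂/r₁) drop.
L₂ = 75.6 − 10·log₁₀(56.9/9.0) = 75.6 − 8.009 = 67.59 dB.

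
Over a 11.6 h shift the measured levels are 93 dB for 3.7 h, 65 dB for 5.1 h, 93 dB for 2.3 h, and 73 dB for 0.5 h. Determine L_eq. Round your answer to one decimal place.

90.1 dB

L_eq = 10·log₁₀[(1/T)·Σ tᵢ·10^(Lᵢ/10)] with T = 11.6 h.
Σ tᵢ·10^(Lᵢ/10) = 3.7·10^(93/10) + 5.1·10^(65/10) + 2.3·10^(93/10) + 0.5·10^(73/10) = 1.200e+10.
L_eq = 10·log₁₀(1.200e+10/11.6) = 90.15 dB.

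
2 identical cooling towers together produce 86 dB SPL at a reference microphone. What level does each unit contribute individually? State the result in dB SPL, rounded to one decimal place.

83.0 dB SPL

For N identical incoherent sources L_total = L₁ + 10·log₁₀ N, so L₁ = 86 − 10·log₁₀(2) = 86 − 3.010.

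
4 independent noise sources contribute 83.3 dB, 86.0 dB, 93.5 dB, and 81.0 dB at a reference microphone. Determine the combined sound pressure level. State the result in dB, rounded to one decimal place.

94.7 dB

For uncorrelated sources the intensities add, so convert each level to linear form, sum, and take 10·log₁₀ of the total.
Σ 10^(L/10) = 10^(83.3/10) + 10^(86.0/10) + 10^(93.5/10) + 10^(81.0/10) = 2.977e+09.
L_total = 10·log₁₀(2.977e+09) = 94.74 dB.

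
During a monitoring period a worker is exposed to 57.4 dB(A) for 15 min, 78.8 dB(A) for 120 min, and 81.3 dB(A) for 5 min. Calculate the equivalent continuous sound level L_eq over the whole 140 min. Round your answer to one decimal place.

78.4 dB(A)

Weight each interval's intensity by its duration and average over T = 140 min:
Σ tᵢ·10^(Lᵢ/10) = 15·10^(57.4/10) + 120·10^(78.8/10) + 5·10^(81.3/10) = 9.786e+09.
L_eq = 10·log₁₀(9.786e+09/140) = 78.44 dB(A).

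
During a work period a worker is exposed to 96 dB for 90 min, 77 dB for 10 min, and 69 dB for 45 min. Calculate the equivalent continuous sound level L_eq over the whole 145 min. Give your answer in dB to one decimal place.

93.9 dB

Weight each interval's intensity by its duration and average over T = 145 min:
Σ tᵢ·10^(Lᵢ/10) = 90·10^(96/10) + 10·10^(77/10) + 45·10^(69/10) = 3.592e+11.
L_eq = 10·log₁₀(3.592e+11/145) = 93.94 dB.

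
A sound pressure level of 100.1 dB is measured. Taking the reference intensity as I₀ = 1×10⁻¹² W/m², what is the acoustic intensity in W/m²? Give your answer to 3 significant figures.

0.0102 W/m²

I/I₀ = 10^(100.1/10) = 1.023e+10, so I = 1.023e+10 × 10⁻¹² W/m².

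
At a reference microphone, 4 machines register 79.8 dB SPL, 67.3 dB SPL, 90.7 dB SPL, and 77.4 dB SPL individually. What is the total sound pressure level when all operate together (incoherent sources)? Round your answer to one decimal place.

Incoherent sources combine by intensity addition: L_total = 10·log₁₀(Σ 10^(L_i/10)).
Σ 10^(L/10) = 10^(79.8/10) + 10^(67.3/10) + 10^(90.7/10) + 10^(77.4/10) = 1.331e+09.
L_total = 10·log₁₀(1.331e+09) = 91.24 dB SPL.

91.2 dB SPL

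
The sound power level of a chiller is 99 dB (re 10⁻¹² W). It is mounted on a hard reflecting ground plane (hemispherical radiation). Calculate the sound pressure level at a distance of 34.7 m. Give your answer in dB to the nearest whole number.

60 dB

The power spreads over a hemisphere of area 2π·r², so L_p = L_w − 10·log₁₀(2π·r²).
2π·r² = 7566 m², 10·log₁₀ of that is 38.788 dB.
L_p = 99 − 38.788 = 60.21 dB.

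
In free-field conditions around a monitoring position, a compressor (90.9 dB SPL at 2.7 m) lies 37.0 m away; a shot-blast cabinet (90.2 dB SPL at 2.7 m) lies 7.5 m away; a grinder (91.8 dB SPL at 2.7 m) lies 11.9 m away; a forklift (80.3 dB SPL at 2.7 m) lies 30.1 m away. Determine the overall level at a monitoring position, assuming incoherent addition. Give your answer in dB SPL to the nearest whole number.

83 dB SPL

Apply inverse-square spreading to bring every level to the receiver, then sum 10^(L/10).
compressor: 90.9 − 20·log₁₀(37.0/2.7) = 90.9 − 22.74 = 68.16 dB SPL.
shot-blast cabinet: 90.2 − 20·log₁₀(7.5/2.7) = 90.2 − 8.87 = 81.33 dB SPL.
grinder: 91.8 − 20·log₁₀(11.9/2.7) = 91.8 − 12.88 = 78.92 dB SPL.
forklift: 80.3 − 20·log₁₀(30.1/2.7) = 80.3 − 20.94 = 59.36 dB SPL.
Σ 10^(L/10) = 2.210e+08 → L_total = 10·log₁₀(2.210e+08) = 83.44 dB SPL.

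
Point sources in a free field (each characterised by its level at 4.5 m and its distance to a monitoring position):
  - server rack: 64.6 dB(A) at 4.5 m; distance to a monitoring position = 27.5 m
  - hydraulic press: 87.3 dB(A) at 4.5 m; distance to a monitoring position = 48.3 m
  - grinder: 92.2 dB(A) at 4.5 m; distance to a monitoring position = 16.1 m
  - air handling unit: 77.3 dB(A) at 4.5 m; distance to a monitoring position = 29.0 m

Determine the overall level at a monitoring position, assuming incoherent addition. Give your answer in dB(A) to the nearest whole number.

Apply inverse-square spreading to bring every level to the receiver, then sum 10^(L/10).
server rack: 64.6 − 20·log₁₀(27.5/4.5) = 64.6 − 15.72 = 48.88 dB(A).
hydraulic press: 87.3 − 20·log₁₀(48.3/4.5) = 87.3 − 20.61 = 66.69 dB(A).
grinder: 92.2 − 20·log₁₀(16.1/4.5) = 92.2 − 11.07 = 81.13 dB(A).
air handling unit: 77.3 − 20·log₁₀(29.0/4.5) = 77.3 − 16.18 = 61.12 dB(A).
Σ 10^(L/10) = 1.357e+08 → L_total = 10·log₁₀(1.357e+08) = 81.33 dB(A).

81 dB(A)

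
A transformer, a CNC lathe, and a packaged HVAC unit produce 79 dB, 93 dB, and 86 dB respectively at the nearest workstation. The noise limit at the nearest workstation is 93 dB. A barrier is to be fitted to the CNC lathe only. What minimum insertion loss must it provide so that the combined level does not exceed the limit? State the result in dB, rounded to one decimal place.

Fixed contribution from the other sources: Σ 10^(L/10) = 10^(79/10) + 10^(86/10) = 4.775e+08 (86.79 dB).
To meet 93 dB overall, the treated CNC lathe may contribute at most 10^(93/10) − 4.775e+08 = 1.518e+09, i.e. 91.81 dB.
So the CNC lathe must be reduced from 93 to 91.81 dB: IL = 1.19 dB.

1.2 dB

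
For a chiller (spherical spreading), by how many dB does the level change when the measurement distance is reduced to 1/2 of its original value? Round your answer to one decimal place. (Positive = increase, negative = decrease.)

+6.0 dB

Point-source spreading: ΔL = −20·log₁₀(r₂/r₁).
ΔL = −20·log₁₀(0.5) = +6.02 dB.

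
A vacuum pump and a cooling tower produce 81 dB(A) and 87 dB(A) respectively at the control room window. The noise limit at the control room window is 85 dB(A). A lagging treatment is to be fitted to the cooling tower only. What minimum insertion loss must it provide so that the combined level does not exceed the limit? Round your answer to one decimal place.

4.2 dB

Fixed contribution from the other source: Σ 10^(L/10) = 10^(81/10) = 1.259e+08 (81.00 dB(A)).
To meet 85 dB(A) overall, the treated cooling tower may contribute at most 10^(85/10) − 1.259e+08 = 1.903e+08, i.e. 82.80 dB(A).
So the cooling tower must be reduced from 87 to 82.80 dB(A): IL = 4.20 dB.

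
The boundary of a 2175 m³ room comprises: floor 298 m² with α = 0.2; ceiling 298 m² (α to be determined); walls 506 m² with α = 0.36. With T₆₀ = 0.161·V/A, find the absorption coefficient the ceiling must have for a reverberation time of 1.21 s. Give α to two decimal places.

0.16

From T₆₀ = 0.161·V/A, the target T₆₀ = 1.21 s needs A = 0.161·2175/1.21 = 289.40 m².
Absorption from the other surfaces = 298·0.2 + 506·0.36 = 241.76 m², so the ceiling must supply 47.64 m² over 298 m².
α = 47.64/298 = 0.160.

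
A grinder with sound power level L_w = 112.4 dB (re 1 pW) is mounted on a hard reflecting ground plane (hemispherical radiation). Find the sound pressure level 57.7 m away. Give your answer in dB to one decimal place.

The power spreads over a hemisphere of area 2π·r², so L_p = L_w − 10·log₁₀(2π·r²).
2π·r² = 2.092e+04 m², 10·log₁₀ of that is 43.205 dB.
L_p = 112.4 − 43.205 = 69.19 dB.

69.2 dB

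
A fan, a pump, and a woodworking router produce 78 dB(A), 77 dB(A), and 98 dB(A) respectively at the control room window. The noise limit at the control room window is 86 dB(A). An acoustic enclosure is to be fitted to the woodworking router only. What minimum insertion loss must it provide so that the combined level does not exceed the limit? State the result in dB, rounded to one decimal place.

Everything except the woodworking router sums to 10^(78/10) + 10^(77/10) = 1.132e+08 in linear terms, 80.54 dB(A).
To meet 86 dB(A) overall, the treated woodworking router may contribute at most 10^(86/10) − 1.132e+08 = 2.849e+08, i.e. 84.55 dB(A).
So the woodworking router must be reduced from 98 to 84.55 dB(A): IL = 13.45 dB.

13.5 dB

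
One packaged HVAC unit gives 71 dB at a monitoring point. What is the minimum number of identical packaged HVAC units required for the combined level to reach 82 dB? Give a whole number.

13

The shortfall is 82 − 71 = 11.0 dB, and N units add 10·log₁₀ N, so need 10·log₁₀ N ≥ 11.0.
N ≥ 10^(11.0/10) = 12.589, so N = 13.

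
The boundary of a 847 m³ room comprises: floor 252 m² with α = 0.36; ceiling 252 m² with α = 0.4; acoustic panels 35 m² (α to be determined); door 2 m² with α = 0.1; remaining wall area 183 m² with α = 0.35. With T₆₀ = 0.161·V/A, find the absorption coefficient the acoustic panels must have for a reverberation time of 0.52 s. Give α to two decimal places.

Required total absorption A = 0.161·847/0.52 = 262.24 m².
Absorption from the other surfaces = 252·0.36 + 252·0.4 + 2·0.1 + 183·0.35 = 255.77 m², so the acoustic panels must supply 6.47 m² over 35 m².
α = 6.47/35 = 0.185.

0.18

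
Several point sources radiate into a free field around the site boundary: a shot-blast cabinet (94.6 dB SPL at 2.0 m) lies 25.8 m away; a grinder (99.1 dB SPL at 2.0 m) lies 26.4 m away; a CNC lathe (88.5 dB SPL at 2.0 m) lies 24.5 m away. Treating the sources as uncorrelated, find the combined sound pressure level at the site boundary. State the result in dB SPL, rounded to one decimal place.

Propagate each source to the receiver with L = L_ref − 20·log₁₀(r/r_ref), then add intensities.
shot-blast cabinet: 94.6 − 20·log₁₀(25.8/2.0) = 94.6 − 22.21 = 72.39 dB SPL.
grinder: 99.1 − 20·log₁₀(26.4/2.0) = 99.1 − 22.41 = 76.69 dB SPL.
CNC lathe: 88.5 − 20·log₁₀(24.5/2.0) = 88.5 − 21.76 = 66.74 dB SPL.
Σ 10^(L/10) = 6.870e+07 → L_total = 10·log₁₀(6.870e+07) = 78.37 dB SPL.

78.4 dB SPL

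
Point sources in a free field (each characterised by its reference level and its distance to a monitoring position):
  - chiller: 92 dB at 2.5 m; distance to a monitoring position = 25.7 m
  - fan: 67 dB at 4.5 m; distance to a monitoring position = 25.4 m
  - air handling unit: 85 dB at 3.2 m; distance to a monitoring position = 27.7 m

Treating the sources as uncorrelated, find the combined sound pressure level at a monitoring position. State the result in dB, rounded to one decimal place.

72.9 dB

Propagate each source to the receiver with L = L_ref − 20·log₁₀(r/r_ref), then add intensities.
chiller: 92 − 20·log₁₀(25.7/2.5) = 92 − 20.24 = 71.76 dB.
fan: 67 − 20·log₁₀(25.4/4.5) = 67 − 15.03 = 51.97 dB.
air handling unit: 85 − 20·log₁₀(27.7/3.2) = 85 − 18.75 = 66.25 dB.
Σ 10^(L/10) = 1.937e+07 → L_total = 10·log₁₀(1.937e+07) = 72.87 dB.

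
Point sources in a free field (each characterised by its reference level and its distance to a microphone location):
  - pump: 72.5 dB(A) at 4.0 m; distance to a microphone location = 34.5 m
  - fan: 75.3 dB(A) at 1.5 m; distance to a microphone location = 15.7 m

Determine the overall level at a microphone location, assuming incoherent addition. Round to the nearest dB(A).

Apply inverse-square spreading to bring every level to the receiver, then sum 10^(L/10).
pump: 72.5 − 20·log₁₀(34.5/4.0) = 72.5 − 18.72 = 53.78 dB(A).
fan: 75.3 − 20·log₁₀(15.7/1.5) = 75.3 − 20.40 = 54.90 dB(A).
Σ 10^(L/10) = 5.483e+05 → L_total = 10·log₁₀(5.483e+05) = 57.39 dB(A).

57 dB(A)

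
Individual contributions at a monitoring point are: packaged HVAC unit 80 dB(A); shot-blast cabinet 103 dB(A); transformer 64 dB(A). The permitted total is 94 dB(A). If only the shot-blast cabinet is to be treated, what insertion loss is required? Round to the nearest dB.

The untreated sources together contribute 10^(80/10) + 10^(64/10) = 1.025e+08, i.e. 80.11 dB(A).
To meet 94 dB(A) overall, the treated shot-blast cabinet may contribute at most 10^(94/10) − 1.025e+08 = 2.409e+09, i.e. 93.82 dB(A).
So the shot-blast cabinet must be reduced from 103 to 93.82 dB(A): IL = 9.18 dB.

9 dB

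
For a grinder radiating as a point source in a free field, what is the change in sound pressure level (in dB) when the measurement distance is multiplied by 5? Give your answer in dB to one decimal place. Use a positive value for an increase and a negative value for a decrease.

-14.0 dB

A point source loses 6 dB per doubling of distance; generally ΔL = −20·log₁₀(r₂/r₁).
ΔL = −20·log₁₀(5) = -13.98 dB.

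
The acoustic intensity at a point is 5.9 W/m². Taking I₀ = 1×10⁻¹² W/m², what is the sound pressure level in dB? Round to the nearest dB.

L = 10·log₁₀(I/I₀) = 10·log₁₀(5.9/10⁻¹²) = 10·log₁₀(5.9×10^12).
L = 10·(0.7709 + 12) = 127.71 dB.

128 dB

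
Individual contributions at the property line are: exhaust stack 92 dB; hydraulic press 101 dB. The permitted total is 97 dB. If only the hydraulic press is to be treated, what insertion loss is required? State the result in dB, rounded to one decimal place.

5.7 dB

Everything except the hydraulic press sums to 10^(92/10) = 1.585e+09 in linear terms, 92.00 dB.
The limit corresponds to 10^(97/10) = 5.012e+09; subtracting the fixed part leaves 3.427e+09 for the hydraulic press, i.e. 95.35 dB.
Required insertion loss = 101 − 95.35 = 5.65 dB.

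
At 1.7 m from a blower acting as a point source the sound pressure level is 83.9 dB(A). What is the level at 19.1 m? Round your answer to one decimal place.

For a point source, L₂ = L₁ − 20·log₁₀(r₂/r₁).
L₂ = 83.9 − 20·log₁₀(19.1/1.7) = 83.9 − 21.012 = 62.89 dB(A).

62.9 dB(A)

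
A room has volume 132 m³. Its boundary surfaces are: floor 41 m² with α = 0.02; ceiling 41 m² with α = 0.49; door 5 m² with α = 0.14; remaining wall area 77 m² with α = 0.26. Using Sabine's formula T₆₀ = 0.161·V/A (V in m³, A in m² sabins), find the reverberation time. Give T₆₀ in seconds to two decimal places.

0.51 s

Total absorption A = 41·0.02 + 41·0.49 + 5·0.14 + 77·0.26 = 41.63 m² sabins.
T₆₀ = 0.161 × 132 / 41.63 = 0.510 s.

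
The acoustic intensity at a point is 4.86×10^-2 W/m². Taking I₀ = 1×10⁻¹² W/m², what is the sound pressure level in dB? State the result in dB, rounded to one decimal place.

I/I₀ = 4.86×10^-2/10⁻¹² = 4.86×10^10, and L = 10·log₁₀(I/I₀).
L = 10·(0.6866 + 10) = 106.87 dB.

106.9 dB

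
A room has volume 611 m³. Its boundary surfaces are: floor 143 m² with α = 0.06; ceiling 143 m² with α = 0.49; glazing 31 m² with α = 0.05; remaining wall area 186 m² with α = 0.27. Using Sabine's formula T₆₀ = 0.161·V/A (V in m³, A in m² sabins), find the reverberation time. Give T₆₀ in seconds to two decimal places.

0.75 s

A = Σ Sᵢαᵢ = 143·0.06 + 143·0.49 + 31·0.05 + 186·0.27 = 130.42 m².
T₆₀ = 0.161·V/A = 0.161·611/130.42 = 0.754 s.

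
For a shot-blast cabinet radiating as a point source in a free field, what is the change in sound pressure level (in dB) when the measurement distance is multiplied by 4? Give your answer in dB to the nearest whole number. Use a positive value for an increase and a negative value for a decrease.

-12 dB

Point-source spreading: ΔL = −20·log₁₀(r₂/r₁).
ΔL = −20·log₁₀(4) = -12.04 dB.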